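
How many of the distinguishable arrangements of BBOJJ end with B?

With the last slot taken by B, it remains to arrange the other 4 letters (BOJJ).
Those 4 letters have J appearing twice, giving (4)!/(2!) = 12.

12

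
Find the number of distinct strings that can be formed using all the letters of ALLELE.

60

ALLELE has 6 letters with E appearing twice and L appearing 3 times.
The number of distinct arrangements is 6!/(3!·2!) = 720/12 = 60.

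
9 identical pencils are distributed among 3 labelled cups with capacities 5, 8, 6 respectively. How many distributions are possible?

By stars and bars, unrestricted non-negative solutions to x_1+…+x_3 = 9 number C(9+2,2) = 55.
Subtract solutions that violate a single cap (substitute x_i' = x_i − (cap_i+1)): x_1 ≥ 6 gives C(5,2) = 10; x_2 ≥ 9 gives C(2,2) = 1; x_3 ≥ 7 gives C(4,2) = 6. Together 17.
No two caps can be exceeded simultaneously, so the pair terms are all 0.
By inclusion–exclusion the count is 55 − 17 + 0 = 38.

38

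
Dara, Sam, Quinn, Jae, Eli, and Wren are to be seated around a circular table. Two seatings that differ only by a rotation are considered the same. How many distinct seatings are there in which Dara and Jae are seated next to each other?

Treat {Dara, Jae} as one unit (2 internal orders) and seat the resulting 5 units around the table: (4)! circular arrangements.
So 2 × (4)! = 2 × 24 = 48.

48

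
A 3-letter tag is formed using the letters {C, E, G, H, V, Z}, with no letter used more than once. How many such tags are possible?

Choose and order 3 of the 6 symbols: the first letter has 6 options, the next 5, then 4.
That product is 6 × 5 × 4 = 120.

120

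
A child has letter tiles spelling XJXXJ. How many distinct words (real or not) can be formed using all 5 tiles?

XJXXJ has 5 letters with J appearing twice and X appearing 3 times.
Dividing 5! = 120 by 3!·2! = 12 for the repeated letters gives 10.

10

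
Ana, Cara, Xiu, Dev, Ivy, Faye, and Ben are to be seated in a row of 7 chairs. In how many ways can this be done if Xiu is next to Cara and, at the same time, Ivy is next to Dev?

480

Treat {Xiu,Cara} as one block (2 orders) and {Ivy,Dev} as another (2 orders).
That leaves 5 units to arrange: 2 × 2 × 5! = 4 × 120 = 480.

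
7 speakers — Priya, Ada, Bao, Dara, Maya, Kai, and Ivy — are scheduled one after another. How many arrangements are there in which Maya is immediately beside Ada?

Place the 5 others and the Maya-Ada pair as 6 objects in a line; the pair has 2 internal arrangements.
So the count is 2·(6)! = 1440.

1440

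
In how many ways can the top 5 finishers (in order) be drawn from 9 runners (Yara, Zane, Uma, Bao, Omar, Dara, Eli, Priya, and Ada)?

This is an ordered selection of 5 from 9: P(9,5).
That gives 9 × 8 × 7 × 6 × 5 = 15120.

15120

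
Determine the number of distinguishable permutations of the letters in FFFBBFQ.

Letter multiplicities in FFFBBFQ: B×2, F×4, Q×1.
The number of distinct arrangements is 7!/(4!·2!) = 5040/48 = 105.

105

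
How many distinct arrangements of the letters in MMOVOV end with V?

30

Fix V in the last position and arrange the remaining 5 letters.
Those 5 letters have M appearing twice and O appearing twice, giving (5)!/(2!·2!) = 30.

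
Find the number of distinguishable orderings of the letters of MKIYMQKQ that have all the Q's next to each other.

Treat the 2 copies of Q as a single block. The multiset to arrange is then {QQ, I, K, K, M, M, Y}, 7 items in all.
That gives (7)!/(2!·2!) = 1260 arrangements.

1260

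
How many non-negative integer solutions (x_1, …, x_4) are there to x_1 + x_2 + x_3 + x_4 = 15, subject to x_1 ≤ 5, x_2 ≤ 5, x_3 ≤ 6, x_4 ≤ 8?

Ignoring the caps, the number of non-negative solutions to x_1+…+x_4 = 15 is C(18,3) = 816.
Subtract solutions that violate a single cap (substitute x_i' = x_i − (cap_i+1)): x_1 ≥ 6 gives C(12,3) = 220; x_2 ≥ 6 gives C(12,3) = 220; x_3 ≥ 7 gives C(11,3) = 165; x_4 ≥ 9 gives C(9,3) = 84. Together 689.
Add back pairs where two caps are both exceeded: 20 + 10 + 1 + 10 + 1 + 0 = 42.
By inclusion–exclusion the count is 816 − 689 + 42 = 169.

169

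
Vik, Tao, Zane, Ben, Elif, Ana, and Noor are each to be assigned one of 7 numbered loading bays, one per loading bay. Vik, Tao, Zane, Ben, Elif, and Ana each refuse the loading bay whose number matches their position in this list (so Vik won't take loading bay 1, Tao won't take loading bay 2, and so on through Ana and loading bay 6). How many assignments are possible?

Let Aᵢ (for 1 ≤ i ≤ 6) be the placements that put person i in their forbidden loading bay. Any j of these fix j positions, leaving (7−j)! ways to fill the rest, and there are C(6,j) ways to pick which j.
By inclusion–exclusion, the number of valid placements is Σ_{j=0}^{6} (−1)^j C(6,j)·(7−j)!.
Computing: 5040 − 4320 + 1800 − 480 + 90 − 12 + 1 = 2119.

2119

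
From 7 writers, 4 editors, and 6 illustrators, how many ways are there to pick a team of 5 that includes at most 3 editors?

Split by how many editors are chosen (0 through 3).
Sum: C(4,0)·C(13,5) + C(4,1)·C(13,4) + C(4,2)·C(13,3) + C(4,3)·C(13,2) = 1287 + 2860 + 1716 + 312 = 6175.

6175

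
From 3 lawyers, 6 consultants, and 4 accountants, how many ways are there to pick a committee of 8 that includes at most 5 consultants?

Split by how many consultants are chosen (0 through 5).
Sum: C(6,0)·C(7,8) + C(6,1)·C(7,7) + C(6,2)·C(7,6) + C(6,3)·C(7,5) + C(6,4)·C(7,4) + C(6,5)·C(7,3) = 0 + 6 + 105 + 420 + 525 + 210 = 1266.

1266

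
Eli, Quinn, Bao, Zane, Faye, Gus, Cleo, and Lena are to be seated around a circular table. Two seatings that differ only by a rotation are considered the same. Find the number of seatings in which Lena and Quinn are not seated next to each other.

3600

Without the restriction there are (7)! = 5040 seatings.
Seatings with Lena beside Quinn: treat them as a block with 2 internal orders, giving 2 × (6)! = 1440.
Subtracting, 5040 − 1440 = 3600.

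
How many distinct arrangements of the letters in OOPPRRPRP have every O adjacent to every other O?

280

Treat the 2 copies of O as a single block. The multiset to arrange is then {OO, P, P, P, P, R, R, R}, 8 items in all.
That gives (8)!/(4!·3!) = 280 arrangements.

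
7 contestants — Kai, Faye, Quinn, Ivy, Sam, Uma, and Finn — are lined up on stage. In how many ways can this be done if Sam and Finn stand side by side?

1440

Place the 5 others and the Sam-Finn pair as 6 objects in a line; the pair has 2 internal arrangements.
So the count is 2·(6)! = 1440.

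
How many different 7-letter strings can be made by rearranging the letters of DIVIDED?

The 7 letters of DIVIDED have repeats: D appearing 3 times and I appearing twice.
The number of distinct arrangements is 7!/(3!·2!) = 5040/12 = 420.

420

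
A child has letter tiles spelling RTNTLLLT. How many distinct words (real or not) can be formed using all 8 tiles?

1120

The 8 letters of RTNTLLLT have repeats: L appearing 3 times and T appearing 3 times.
Dividing 8! = 40320 by 3!·3! = 36 for the repeated letters gives 1120.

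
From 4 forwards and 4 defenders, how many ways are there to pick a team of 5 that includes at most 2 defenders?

28

Split by how many defenders are chosen (0 through 2).
Sum: C(4,0)·C(4,5) + C(4,1)·C(4,4) + C(4,2)·C(4,3) = 0 + 4 + 24 = 28.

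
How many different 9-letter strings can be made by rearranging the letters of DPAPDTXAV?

45360

DPAPDTXAV has 9 letters with A appearing twice, D appearing twice, and P appearing twice.
The number of distinct arrangements is 9!/(2!·2!·2!) = 362880/8 = 45360.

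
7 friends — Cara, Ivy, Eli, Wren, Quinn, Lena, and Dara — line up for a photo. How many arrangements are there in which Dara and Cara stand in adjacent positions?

Treat {Dara, Cara} as a single unit. There are 6 units to order, and the pair itself can be ordered 2 ways.
So the count is 2·(6)! = 1440.

1440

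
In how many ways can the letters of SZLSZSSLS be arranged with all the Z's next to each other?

168

Treat the 2 copies of Z as a single block. The multiset to arrange is then {ZZ, L, L, S, S, S, S, S}, 8 items in all.
That gives (8)!/(5!·2!) = 168 arrangements.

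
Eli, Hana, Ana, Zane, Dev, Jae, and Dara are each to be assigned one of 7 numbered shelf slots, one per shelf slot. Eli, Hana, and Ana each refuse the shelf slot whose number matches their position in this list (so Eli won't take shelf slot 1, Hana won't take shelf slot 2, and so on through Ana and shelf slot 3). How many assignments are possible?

Let Aᵢ (for i ∈ {1, 2, 3}) be the placements that put person i in their forbidden shelf slot. Any j of these fix j positions, leaving (7−j)! ways to fill the rest, and there are C(3,j) ways to pick which j.
By inclusion–exclusion, the number of valid placements is Σ_{j=0}^{3} (−1)^j C(3,j)·(7−j)!.
Computing: 5040 − 2160 + 360 − 24 = 3216.

3216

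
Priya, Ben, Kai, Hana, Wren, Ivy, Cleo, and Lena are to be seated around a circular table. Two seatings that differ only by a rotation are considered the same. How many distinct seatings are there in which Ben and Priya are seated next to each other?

Glue Ben and Priya into a block (2 internal orders). Seating 7 units around a circle gives (6)! arrangements.
So 2 × (6)! = 2 × 720 = 1440.

1440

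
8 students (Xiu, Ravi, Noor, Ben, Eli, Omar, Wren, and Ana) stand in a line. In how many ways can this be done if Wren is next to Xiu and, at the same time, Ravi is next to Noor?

Treat {Wren,Xiu} as one block (2 orders) and {Ravi,Noor} as another (2 orders).
That leaves 6 units to arrange: 2 × 2 × 6! = 4 × 720 = 2880.

2880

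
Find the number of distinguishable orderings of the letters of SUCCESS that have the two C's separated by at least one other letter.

300

Total arrangements of SUCCESS: 7!/(3!·2!) = 420.
If the two C's are adjacent, glue them into one block, leaving 6 items to arrange: (6)!/(3!) = 120 ways.
Subtracting, 420 − 120 = 300 arrangements keep the C's apart.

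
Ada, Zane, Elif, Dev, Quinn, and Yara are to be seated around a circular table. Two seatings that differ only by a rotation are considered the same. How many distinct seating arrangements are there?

Around a circle, 6 distinct people have 6!/6 = (5)! = 120 rotationally distinct seatings.

120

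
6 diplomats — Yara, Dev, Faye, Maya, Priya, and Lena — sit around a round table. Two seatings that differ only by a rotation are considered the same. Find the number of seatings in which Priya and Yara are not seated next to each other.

72

Without the restriction there are (5)! = 120 seatings.
Those with Priya next to Yara: fuse the pair into one unit and seat 5 units around a circle — 2·(4)! = 48.
Subtracting, 120 − 48 = 72.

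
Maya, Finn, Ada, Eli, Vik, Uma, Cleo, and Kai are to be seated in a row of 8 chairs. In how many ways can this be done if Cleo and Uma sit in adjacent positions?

10080

Treat {Cleo, Uma} as a single unit. There are 7 units to order, and the pair itself can be ordered 2 ways.
That gives 2 × 7! = 2 × 5040 = 10080.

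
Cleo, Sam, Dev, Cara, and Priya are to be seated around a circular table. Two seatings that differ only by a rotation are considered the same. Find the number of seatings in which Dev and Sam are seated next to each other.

12

Glue Dev and Sam into a block (2 internal orders). Seating 4 units around a circle gives (3)! arrangements.
So 2 × (3)! = 2 × 6 = 12.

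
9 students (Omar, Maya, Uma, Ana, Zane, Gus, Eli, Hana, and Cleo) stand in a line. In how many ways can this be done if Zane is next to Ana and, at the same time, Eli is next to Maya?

20160

Treat {Zane,Ana} as one block (2 orders) and {Eli,Maya} as another (2 orders).
That leaves 7 units to arrange: 2 × 2 × 7! = 4 × 5040 = 20160.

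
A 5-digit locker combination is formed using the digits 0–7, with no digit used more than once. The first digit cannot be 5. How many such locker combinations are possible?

The first digit has 8−1 = 7 choices (anything except 5).
The remaining 4 digits are filled from the other 7 symbols without repetition: 7 × 6 × 5 × 4 = 840.
Total: 7 × 840 = 5880.

5880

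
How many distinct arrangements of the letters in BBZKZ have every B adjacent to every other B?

12

Treat the 2 copies of B as a single block. The multiset to arrange is then {BB, K, Z, Z}, 4 items in all.
That gives (4)!/(2!) = 12 arrangements.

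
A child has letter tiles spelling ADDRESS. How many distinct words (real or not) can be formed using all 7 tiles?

1260

ADDRESS has 7 letters with D appearing twice and S appearing twice.
Dividing 7! = 5040 by 2!·2! = 4 for the repeated letters gives 1260.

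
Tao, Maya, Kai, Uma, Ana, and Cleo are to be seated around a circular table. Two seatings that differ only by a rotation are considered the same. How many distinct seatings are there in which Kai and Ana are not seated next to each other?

All circular seatings of 6 people number (5)! = 120.
Seatings with Kai beside Ana: treat them as a block with 2 internal orders, giving 2 × (4)! = 48.
Subtracting, 120 − 48 = 72.

72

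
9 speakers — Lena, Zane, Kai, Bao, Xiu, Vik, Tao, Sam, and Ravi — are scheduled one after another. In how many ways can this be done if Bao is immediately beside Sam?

80640

Place the 7 others and the Bao-Sam pair as 8 objects in a line; the pair has 2 internal arrangements.
That gives 2 × 8! = 2 × 40320 = 80640.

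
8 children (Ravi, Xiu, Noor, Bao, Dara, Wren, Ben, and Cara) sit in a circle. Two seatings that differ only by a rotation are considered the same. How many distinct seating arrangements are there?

Fix one person's seat to break rotational symmetry; the remaining 7 people can be arranged in (7)! = 5040 ways.

5040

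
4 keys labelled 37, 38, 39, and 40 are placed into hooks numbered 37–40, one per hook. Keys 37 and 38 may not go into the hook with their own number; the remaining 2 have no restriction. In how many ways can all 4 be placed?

Let Aᵢ (for i ∈ {37, 38}) be the placements that put key i in its forbidden hook. Any j of these fix j positions, leaving (4−j)! ways to fill the rest, and there are C(2,j) ways to pick which j.
By inclusion–exclusion, the number of valid placements is Σ_{j=0}^{2} (−1)^j C(2,j)·(4−j)!.
Computing: 24 − 12 + 2 = 14.

14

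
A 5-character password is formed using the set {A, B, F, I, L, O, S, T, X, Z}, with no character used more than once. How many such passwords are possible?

This is a permutation of 5 out of 10: P(10,5) = 10!/5!.
10 × 9 × 8 × 7 × 6 = 30240.

30240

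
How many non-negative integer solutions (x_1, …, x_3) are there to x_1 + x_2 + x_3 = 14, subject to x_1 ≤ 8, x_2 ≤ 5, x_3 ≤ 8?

33

By stars and bars, unrestricted non-negative solutions to x_1+…+x_3 = 14 number C(14+2,2) = 120.
Subtract solutions that violate a single cap (substitute x_i' = x_i − (cap_i+1)): x_1 ≥ 9 gives C(7,2) = 21; x_2 ≥ 6 gives C(10,2) = 45; x_3 ≥ 9 gives C(7,2) = 21. Together 87.
No two caps can be exceeded simultaneously, so the pair terms are all 0.
By inclusion–exclusion the count is 120 − 87 + 0 = 33.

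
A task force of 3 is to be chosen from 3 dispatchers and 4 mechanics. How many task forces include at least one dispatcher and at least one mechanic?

With no constraint there are C(7,3) = 35 possible selections.
Selections missing a whole group: no dispatchers → C(4,3) = 4; no mechanics → C(3,3) = 1.
Both groups omitted at once is impossible, so 35 − 5 = 30.

30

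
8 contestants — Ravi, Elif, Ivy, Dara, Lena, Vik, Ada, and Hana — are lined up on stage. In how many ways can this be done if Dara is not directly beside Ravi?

30240

There are 8! = 40320 arrangements in all. If Dara and Ravi are adjacent, merging them into one block gives 2·(7)! = 10080 arrangements.
Complementary counting: 40320 − 10080 = 30240.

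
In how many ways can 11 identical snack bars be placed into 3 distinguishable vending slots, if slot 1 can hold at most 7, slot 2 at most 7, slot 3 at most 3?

22

Ignoring the caps, the number of non-negative solutions to x_1+…+x_3 = 11 is C(13,2) = 78.
Subtract solutions that violate a single cap (substitute x_i' = x_i − (cap_i+1)): x_1 ≥ 8 gives C(5,2) = 10; x_2 ≥ 8 gives C(5,2) = 10; x_3 ≥ 4 gives C(9,2) = 36. Together 56.
No two caps can be exceeded simultaneously, so the pair terms are all 0.
By inclusion–exclusion the count is 78 − 56 + 0 = 22.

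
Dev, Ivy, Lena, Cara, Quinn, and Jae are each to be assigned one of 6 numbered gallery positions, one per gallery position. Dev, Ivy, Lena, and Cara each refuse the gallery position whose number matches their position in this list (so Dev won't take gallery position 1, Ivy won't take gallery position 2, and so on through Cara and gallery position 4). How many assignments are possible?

Let Aᵢ (for 1 ≤ i ≤ 4) be the placements that put person i in their forbidden gallery position. Any j of these fix j positions, leaving (6−j)! ways to fill the rest, and there are C(4,j) ways to pick which j.
By inclusion–exclusion, the number of valid placements is Σ_{j=0}^{4} (−1)^j C(4,j)·(6−j)!.
Computing: 720 − 480 + 144 − 24 + 2 = 362.

362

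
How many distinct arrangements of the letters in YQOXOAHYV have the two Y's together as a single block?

20160

Treat the 2 copies of Y as a single block. The multiset to arrange is then {YY, A, H, O, O, Q, V, X}, 8 items in all.
That gives (8)!/(2!) = 20160 arrangements.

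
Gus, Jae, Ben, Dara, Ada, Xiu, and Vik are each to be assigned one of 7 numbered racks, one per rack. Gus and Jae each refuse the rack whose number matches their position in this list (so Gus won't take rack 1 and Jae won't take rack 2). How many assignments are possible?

Let Aᵢ (for i ∈ {1, 2}) be the placements that put person i in their forbidden rack. Any j of these fix j positions, leaving (7−j)! ways to fill the rest, and there are C(2,j) ways to pick which j.
By inclusion–exclusion, the number of valid placements is Σ_{j=0}^{2} (−1)^j C(2,j)·(7−j)!.
Computing: 5040 − 1440 + 120 = 3720.

3720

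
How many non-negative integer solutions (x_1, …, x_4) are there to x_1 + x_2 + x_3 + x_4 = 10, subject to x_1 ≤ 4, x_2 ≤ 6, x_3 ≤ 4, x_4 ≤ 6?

Ignoring the caps, the number of non-negative solutions to x_1+…+x_4 = 10 is C(13,3) = 286.
Subtract solutions that violate a single cap (substitute x_i' = x_i − (cap_i+1)): x_1 ≥ 5 gives C(8,3) = 56; x_2 ≥ 7 gives C(6,3) = 20; x_3 ≥ 5 gives C(8,3) = 56; x_4 ≥ 7 gives C(6,3) = 20. Together 152.
Add back pairs where two caps are both exceeded: 0 + 1 + 0 + 0 + 0 + 0 = 1.
By inclusion–exclusion the count is 286 − 152 + 1 = 135.

135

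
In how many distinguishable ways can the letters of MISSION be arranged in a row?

1260

Letter multiplicities in MISSION: I×2, M×1, N×1, O×1, S×2.
The number of distinct arrangements is 7!/(2!·2!) = 5040/4 = 1260.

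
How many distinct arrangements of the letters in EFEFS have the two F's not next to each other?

There are 5!/(2!·2!) = 30 arrangements of EFEFS in total.
If the two F's are adjacent, glue them into one block, leaving 4 items to arrange: (4)!/(2!) = 12 ways.
Hence 30 − 12 = 18.

18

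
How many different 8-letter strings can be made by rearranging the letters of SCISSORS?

1680

Letter multiplicities in SCISSORS: C×1, I×1, O×1, R×1, S×4.
Dividing 8! = 40320 by 4! = 24 for the repeated letters gives 1680.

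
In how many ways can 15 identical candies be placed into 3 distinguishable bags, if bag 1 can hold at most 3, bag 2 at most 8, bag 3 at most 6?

Without the upper bounds there are C(17,2) = 136 ways to split 15 among 3 bags.
Subtract solutions that violate a single cap (substitute x_i' = x_i − (cap_i+1)): x_1 ≥ 4 gives C(13,2) = 78; x_2 ≥ 9 gives C(8,2) = 28; x_3 ≥ 7 gives C(10,2) = 45. Together 151.
Add back pairs where two caps are both exceeded: 6 + 15 + 0 = 21.
By inclusion–exclusion the count is 136 − 151 + 21 = 6.

6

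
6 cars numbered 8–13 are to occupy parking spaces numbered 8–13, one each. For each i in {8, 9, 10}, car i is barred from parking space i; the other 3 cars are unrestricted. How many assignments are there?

Let Aᵢ (for i ∈ {8, 9, 10}) be the placements that put car i in its forbidden parking space. Any j of these fix j positions, leaving (6−j)! ways to fill the rest, and there are C(3,j) ways to pick which j.
By inclusion–exclusion, the number of valid placements is Σ_{j=0}^{3} (−1)^j C(3,j)·(6−j)!.
Computing: 720 − 360 + 72 − 6 = 426.

426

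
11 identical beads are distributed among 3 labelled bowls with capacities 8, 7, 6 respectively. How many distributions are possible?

47

Ignoring the caps, the number of non-negative solutions to x_1+…+x_3 = 11 is C(13,2) = 78.
Subtract solutions that violate a single cap (substitute x_i' = x_i − (cap_i+1)): x_1 ≥ 9 gives C(4,2) = 6; x_2 ≥ 8 gives C(5,2) = 10; x_3 ≥ 7 gives C(6,2) = 15. Together 31.
No two caps can be exceeded simultaneously, so the pair terms are all 0.
By inclusion–exclusion the count is 78 − 31 + 0 = 47.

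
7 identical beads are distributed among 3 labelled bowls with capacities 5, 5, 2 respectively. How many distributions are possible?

15

Ignoring the caps, the number of non-negative solutions to x_1+…+x_3 = 7 is C(9,2) = 36.
Subtract solutions that violate a single cap (substitute x_i' = x_i − (cap_i+1)): x_1 ≥ 6 gives C(3,2) = 3; x_2 ≥ 6 gives C(3,2) = 3; x_3 ≥ 3 gives C(6,2) = 15. Together 21.
No two caps can be exceeded simultaneously, so the pair terms are all 0.
By inclusion–exclusion the count is 36 − 21 + 0 = 15.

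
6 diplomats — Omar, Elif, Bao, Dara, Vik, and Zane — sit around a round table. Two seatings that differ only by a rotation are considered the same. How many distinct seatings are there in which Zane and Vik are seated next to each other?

48

Glue Zane and Vik into a block (2 internal orders). Seating 5 units around a circle gives (4)! arrangements.
So 2 × (4)! = 2 × 24 = 48.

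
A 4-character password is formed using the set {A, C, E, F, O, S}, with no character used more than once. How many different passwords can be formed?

360

This is a permutation of 4 out of 6: P(6,4) = 6!/2!.
6 × 5 × 4 × 3 = 360.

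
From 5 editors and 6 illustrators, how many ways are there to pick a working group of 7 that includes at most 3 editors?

215

Split by how many editors are chosen (0 through 3).
Sum: C(5,0)·C(6,7) + C(5,1)·C(6,6) + C(5,2)·C(6,5) + C(5,3)·C(6,4) = 0 + 5 + 60 + 150 = 215.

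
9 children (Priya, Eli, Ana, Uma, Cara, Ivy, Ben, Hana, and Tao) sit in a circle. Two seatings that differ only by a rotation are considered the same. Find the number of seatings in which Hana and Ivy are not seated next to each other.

Without the restriction there are (8)! = 40320 seatings.
Seatings with Hana beside Ivy: treat them as a block with 2 internal orders, giving 2 × (7)! = 10080.
Subtracting, 40320 − 10080 = 30240.

30240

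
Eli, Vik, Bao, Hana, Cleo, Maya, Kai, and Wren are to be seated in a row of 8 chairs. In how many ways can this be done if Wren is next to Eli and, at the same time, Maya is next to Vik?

2880

Treat {Wren,Eli} as one block (2 orders) and {Maya,Vik} as another (2 orders).
That leaves 6 units to arrange: 2 × 2 × 6! = 4 × 720 = 2880.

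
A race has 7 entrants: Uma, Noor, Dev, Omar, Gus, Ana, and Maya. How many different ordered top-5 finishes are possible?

2520

This is an ordered selection of 5 from 7: P(7,5).
That gives 7 × 6 × 5 × 4 × 3 = 2520.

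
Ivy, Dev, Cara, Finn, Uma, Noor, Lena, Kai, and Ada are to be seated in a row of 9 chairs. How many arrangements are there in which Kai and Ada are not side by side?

Of the 9! = 362880 arrangements, those with Kai and Ada adjacent number 2 × 8! = 80640 (treat the pair as a block with 2 internal orders).
Complementary counting: 362880 − 80640 = 282240.

282240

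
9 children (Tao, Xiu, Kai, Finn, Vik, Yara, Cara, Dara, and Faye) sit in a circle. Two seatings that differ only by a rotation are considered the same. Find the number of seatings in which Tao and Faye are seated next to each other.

Treat {Tao, Faye} as one unit (2 internal orders) and seat the resulting 8 units around the table: (7)! circular arrangements.
So 2 × (7)! = 2 × 5040 = 10080.

10080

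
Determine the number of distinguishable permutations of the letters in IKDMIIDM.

The 8 letters of IKDMIIDM have repeats: D appearing twice, I appearing 3 times, and M appearing twice.
Dividing 8! = 40320 by 3!·2!·2! = 24 for the repeated letters gives 1680.

1680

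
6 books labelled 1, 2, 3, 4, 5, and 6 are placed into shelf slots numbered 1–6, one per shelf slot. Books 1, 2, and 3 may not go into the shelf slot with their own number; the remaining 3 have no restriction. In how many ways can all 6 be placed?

Let Aᵢ (for i ∈ {1, 2, 3}) be the placements that put book i in its forbidden shelf slot. Any j of these fix j positions, leaving (6−j)! ways to fill the rest, and there are C(3,j) ways to pick which j.
By inclusion–exclusion, the number of valid placements is Σ_{j=0}^{3} (−1)^j C(3,j)·(6−j)!.
Computing: 720 − 360 + 72 − 6 = 426.

426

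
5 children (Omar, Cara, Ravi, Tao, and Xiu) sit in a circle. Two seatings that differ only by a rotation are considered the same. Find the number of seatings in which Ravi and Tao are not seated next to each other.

Without the restriction there are (4)! = 24 seatings.
Those with Ravi next to Tao: fuse the pair into one unit and seat 4 units around a circle — 2·(3)! = 12.
Subtracting, 24 − 12 = 12.

12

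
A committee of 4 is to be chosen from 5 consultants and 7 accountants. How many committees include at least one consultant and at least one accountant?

With no constraint there are C(12,4) = 495 possible selections.
Selections missing a whole group: no consultants → C(7,4) = 35; no accountants → C(5,4) = 5.
Both groups omitted at once is impossible, so 495 − 40 = 455.

455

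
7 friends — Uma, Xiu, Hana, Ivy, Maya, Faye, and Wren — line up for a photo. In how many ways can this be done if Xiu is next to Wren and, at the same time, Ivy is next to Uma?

Treat {Xiu,Wren} as one block (2 orders) and {Ivy,Uma} as another (2 orders).
That leaves 5 units to arrange: 2 × 2 × 5! = 4 × 120 = 480.

480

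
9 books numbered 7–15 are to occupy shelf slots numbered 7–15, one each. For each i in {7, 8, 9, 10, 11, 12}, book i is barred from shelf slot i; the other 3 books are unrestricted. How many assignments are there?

183822

Let Aᵢ (for 7 ≤ i ≤ 12) be the placements that put book i in its forbidden shelf slot. Any j of these fix j positions, leaving (9−j)! ways to fill the rest, and there are C(6,j) ways to pick which j.
By inclusion–exclusion, the number of valid placements is Σ_{j=0}^{6} (−1)^j C(6,j)·(9−j)!.
Computing: 362880 − 241920 + 75600 − 14400 + 1800 − 144 + 6 = 183822.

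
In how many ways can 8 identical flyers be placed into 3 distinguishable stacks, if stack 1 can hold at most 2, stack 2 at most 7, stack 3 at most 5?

Without the upper bounds there are C(10,2) = 45 ways to split 8 among 3 stacks.
Subtract solutions that violate a single cap (substitute x_i' = x_i − (cap_i+1)): x_1 ≥ 3 gives C(7,2) = 21; x_2 ≥ 8 gives C(2,2) = 1; x_3 ≥ 6 gives C(4,2) = 6. Together 28.
No two caps can be exceeded simultaneously, so the pair terms are all 0.
By inclusion–exclusion the count is 45 − 28 + 0 = 17.

17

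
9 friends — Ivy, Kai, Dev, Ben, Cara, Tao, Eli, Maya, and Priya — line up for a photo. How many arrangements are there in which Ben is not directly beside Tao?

Of the 9! = 362880 arrangements, those with Ben and Tao adjacent number 2 × 8! = 80640 (treat the pair as a block with 2 internal orders).
Complementary counting: 362880 − 80640 = 282240.

282240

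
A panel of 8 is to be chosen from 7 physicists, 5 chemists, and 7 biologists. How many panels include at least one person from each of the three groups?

With no constraint there are C(19,8) = 75582 possible selections.
Subtract selections that omit an entire group: no physicists → C(12,8) = 495; no chemists → C(14,8) = 3003; no biologists → C(12,8) = 495.
Add back selections omitting two groups (i.e. drawn from a single group): C(7,8) + C(5,8) + C(7,8) = 0.
By inclusion–exclusion: 75582 − 3993 + 0 = 71589.

71589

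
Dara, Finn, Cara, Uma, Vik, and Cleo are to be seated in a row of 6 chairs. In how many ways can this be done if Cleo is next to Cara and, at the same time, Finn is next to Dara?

Treat {Cleo,Cara} as one block (2 orders) and {Finn,Dara} as another (2 orders).
That leaves 4 units to arrange: 2 × 2 × 4! = 4 × 24 = 96.

96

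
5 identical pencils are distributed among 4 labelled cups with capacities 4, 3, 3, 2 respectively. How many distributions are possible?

By stars and bars, unrestricted non-negative solutions to x_1+…+x_4 = 5 number C(5+3,3) = 56.
Subtract solutions that violate a single cap (substitute x_i' = x_i − (cap_i+1)): x_1 ≥ 5 gives C(3,3) = 1; x_2 ≥ 4 gives C(4,3) = 4; x_3 ≥ 4 gives C(4,3) = 4; x_4 ≥ 3 gives C(5,3) = 10. Together 19.
No two caps can be exceeded simultaneously, so the pair terms are all 0.
By inclusion–exclusion the count is 56 − 19 + 0 = 37.

37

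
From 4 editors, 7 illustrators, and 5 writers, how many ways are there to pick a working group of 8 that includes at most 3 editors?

Split by how many editors are chosen (0 through 3).
Sum: C(4,0)·C(12,8) + C(4,1)·C(12,7) + C(4,2)·C(12,6) + C(4,3)·C(12,5) = 495 + 3168 + 5544 + 3168 = 12375.

12375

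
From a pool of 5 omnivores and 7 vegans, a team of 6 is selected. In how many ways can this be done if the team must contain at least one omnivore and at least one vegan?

917

Unrestricted: C(12,6) = 924 ways to pick any 6 of the 12.
Subtract selections that omit an entire group: no omnivores → C(7,6) = 7; no vegans → C(5,6) = 0.
Both groups omitted at once is impossible, so 924 − 7 = 917.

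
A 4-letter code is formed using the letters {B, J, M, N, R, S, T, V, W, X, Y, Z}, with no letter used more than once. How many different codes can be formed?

11880

This is a permutation of 4 out of 12: P(12,4) = 12!/8!.
That product is 12 × 11 × 10 × 9 = 11880.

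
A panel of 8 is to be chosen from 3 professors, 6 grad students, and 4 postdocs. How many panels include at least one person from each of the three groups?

1233

Total 8-person selections from all 13: C(13,8) = 1287.
Subtract selections that omit an entire group: no professors → C(10,8) = 45; no grad students → C(7,8) = 0; no postdocs → C(9,8) = 9.
Add back selections omitting two groups (i.e. drawn from a single group): C(3,8) + C(6,8) + C(4,8) = 0.
By inclusion–exclusion: 1287 − 54 + 0 = 1233.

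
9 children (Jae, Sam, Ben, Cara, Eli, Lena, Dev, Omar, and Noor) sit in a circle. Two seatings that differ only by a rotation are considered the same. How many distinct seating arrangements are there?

40320

Seat Jae anywhere (absorbing the rotational symmetry), then permute the other 8: (8)! = 40320.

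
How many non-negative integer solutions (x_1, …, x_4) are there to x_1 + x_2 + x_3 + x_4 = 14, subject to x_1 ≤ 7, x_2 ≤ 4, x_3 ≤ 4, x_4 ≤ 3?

34

By stars and bars, unrestricted non-negative solutions to x_1+…+x_4 = 14 number C(14+3,3) = 680.
Subtract solutions that violate a single cap (substitute x_i' = x_i − (cap_i+1)): x_1 ≥ 8 gives C(9,3) = 84; x_2 ≥ 5 gives C(12,3) = 220; x_3 ≥ 5 gives C(12,3) = 220; x_4 ≥ 4 gives C(13,3) = 286. Together 810.
Add back pairs where two caps are both exceeded: 4 + 4 + 10 + 35 + 56 + 56 = 165.
Subtract triples: 0 + 0 + 0 + 1 = 1.
By inclusion–exclusion the count is 680 − 810 + 165 − 1 = 34.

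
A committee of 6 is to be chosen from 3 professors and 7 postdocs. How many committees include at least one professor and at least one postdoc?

203

Unrestricted: C(10,6) = 210 ways to pick any 6 of the 10.
Selections missing a whole group: no professors → C(7,6) = 7; no postdocs → C(3,6) = 0.
Both groups omitted at once is impossible, so 210 − 7 = 203.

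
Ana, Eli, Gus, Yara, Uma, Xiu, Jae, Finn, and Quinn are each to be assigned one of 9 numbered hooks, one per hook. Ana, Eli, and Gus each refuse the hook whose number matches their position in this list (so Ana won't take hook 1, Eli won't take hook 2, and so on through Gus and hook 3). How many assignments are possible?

Let Aᵢ (for i ∈ {1, 2, 3}) be the placements that put person i in their forbidden hook. Any j of these fix j positions, leaving (9−j)! ways to fill the rest, and there are C(3,j) ways to pick which j.
By inclusion–exclusion, the number of valid placements is Σ_{j=0}^{3} (−1)^j C(3,j)·(9−j)!.
Computing: 362880 − 120960 + 15120 − 720 = 256320.

256320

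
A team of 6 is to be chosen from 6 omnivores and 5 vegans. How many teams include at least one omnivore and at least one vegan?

Total 6-person selections from all 11: C(11,6) = 462.
Selections missing a whole group: no omnivores → C(5,6) = 0; no vegans → C(6,6) = 1.
Both groups omitted at once is impossible, so 462 − 1 = 461.

461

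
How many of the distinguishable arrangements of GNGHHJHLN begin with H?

With the first slot taken by H, it remains to arrange the other 8 letters (GNGHJHLN).
Those 8 letters have G appearing twice, H appearing twice, and N appearing twice, giving (8)!/(2!·2!·2!) = 5040.

5040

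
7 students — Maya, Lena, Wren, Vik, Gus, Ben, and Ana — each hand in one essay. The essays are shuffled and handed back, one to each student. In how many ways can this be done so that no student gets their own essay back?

This is the derangement count D_7: permutations of 7 items with no fixed point.
By inclusion–exclusion this is Σ_{j=0}^{7} (−1)^j C(7,j)·(7−j)!.
Computing: 5040 − 5040 + 2520 − 840 + 210 − 42 + 7 − 1 = 1854.

1854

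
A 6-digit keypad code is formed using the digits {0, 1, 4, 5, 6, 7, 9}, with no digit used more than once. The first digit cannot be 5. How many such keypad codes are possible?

4320

The first digit has 7−1 = 6 choices (anything except 5).
The remaining 5 digits are filled from the other 6 symbols without repetition: 6 × 5 × 4 × 3 × 2 = 720.
Total: 6 × 720 = 4320.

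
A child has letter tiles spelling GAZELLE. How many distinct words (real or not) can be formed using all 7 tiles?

1260

Letter multiplicities in GAZELLE: A×1, E×2, G×1, L×2, Z×1.
So there are 7! / (2!·2!) = 1260 distinguishable arrangements.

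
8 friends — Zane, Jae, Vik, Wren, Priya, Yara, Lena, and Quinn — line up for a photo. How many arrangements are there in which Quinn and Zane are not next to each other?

30240

There are 8! = 40320 arrangements in all. If Quinn and Zane are adjacent, merging them into one block gives 2·(7)! = 10080 arrangements.
So 40320 − 10080 = 30240 arrangements keep them apart.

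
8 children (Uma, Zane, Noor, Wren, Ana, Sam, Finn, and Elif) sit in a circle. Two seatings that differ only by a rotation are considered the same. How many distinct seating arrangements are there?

5040

Fix one person's seat to break rotational symmetry; the remaining 7 people can be arranged in (7)! = 5040 ways.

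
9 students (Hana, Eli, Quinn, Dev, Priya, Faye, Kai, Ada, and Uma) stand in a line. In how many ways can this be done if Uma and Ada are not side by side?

There are 9! = 362880 arrangements in all. If Uma and Ada are adjacent, merging them into one block gives 2·(8)! = 80640 arrangements.
So 362880 − 80640 = 282240 arrangements keep them apart.

282240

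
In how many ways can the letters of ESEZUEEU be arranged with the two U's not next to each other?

Total arrangements of ESEZUEEU: 8!/(4!·2!) = 840.
Arrangements with the U's together: treat UU as one letter, giving (7)!/(4!) = 210.
Subtracting, 840 − 210 = 630 arrangements keep the U's apart.

630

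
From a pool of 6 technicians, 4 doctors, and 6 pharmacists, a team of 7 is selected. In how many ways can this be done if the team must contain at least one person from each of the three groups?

With no constraint there are C(16,7) = 11440 possible selections.
Subtract selections that omit an entire group: no technicians → C(10,7) = 120; no doctors → C(12,7) = 792; no pharmacists → C(10,7) = 120.
Add back selections omitting two groups (i.e. drawn from a single group): C(6,7) + C(4,7) + C(6,7) = 0.
By inclusion–exclusion: 11440 − 1032 + 0 = 10408.

10408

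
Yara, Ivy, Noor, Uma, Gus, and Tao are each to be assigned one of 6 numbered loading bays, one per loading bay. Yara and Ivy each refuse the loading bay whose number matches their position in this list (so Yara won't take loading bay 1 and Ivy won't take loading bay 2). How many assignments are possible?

Let Aᵢ (for i ∈ {1, 2}) be the placements that put person i in their forbidden loading bay. Any j of these fix j positions, leaving (6−j)! ways to fill the rest, and there are C(2,j) ways to pick which j.
By inclusion–exclusion, the number of valid placements is Σ_{j=0}^{2} (−1)^j C(2,j)·(6−j)!.
Computing: 720 − 240 + 24 = 504.

504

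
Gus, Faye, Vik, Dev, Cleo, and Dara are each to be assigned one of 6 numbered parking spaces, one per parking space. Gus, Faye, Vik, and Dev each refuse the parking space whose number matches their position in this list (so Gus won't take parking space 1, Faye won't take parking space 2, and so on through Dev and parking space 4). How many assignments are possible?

362

Let Aᵢ (for 1 ≤ i ≤ 4) be the placements that put person i in their forbidden parking space. Any j of these fix j positions, leaving (6−j)! ways to fill the rest, and there are C(4,j) ways to pick which j.
By inclusion–exclusion, the number of valid placements is Σ_{j=0}^{4} (−1)^j C(4,j)·(6−j)!.
Computing: 720 − 480 + 144 − 24 + 2 = 362.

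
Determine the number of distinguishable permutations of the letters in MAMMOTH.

840

Letter multiplicities in MAMMOTH: A×1, H×1, M×3, O×1, T×1.
Dividing 7! = 5040 by 3! = 6 for the repeated letters gives 840.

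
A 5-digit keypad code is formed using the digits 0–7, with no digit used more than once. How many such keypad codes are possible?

6720

With no repetition, fill the 5 digits in order: 8 choices, then 7, down to 4.
That product is 8 × 7 × 6 × 5 × 4 = 6720.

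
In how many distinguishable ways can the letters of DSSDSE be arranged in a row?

The 6 letters of DSSDSE have repeats: D appearing twice and S appearing 3 times.
So there are 6! / (3!·2!) = 60 distinguishable arrangements.

60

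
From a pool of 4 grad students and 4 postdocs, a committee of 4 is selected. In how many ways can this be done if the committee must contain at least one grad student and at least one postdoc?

Total 4-person selections from all 8: C(8,4) = 70.
Selections missing a whole group: no grad students → C(4,4) = 1; no postdocs → C(4,4) = 1.
Both groups omitted at once is impossible, so 70 − 2 = 68.

68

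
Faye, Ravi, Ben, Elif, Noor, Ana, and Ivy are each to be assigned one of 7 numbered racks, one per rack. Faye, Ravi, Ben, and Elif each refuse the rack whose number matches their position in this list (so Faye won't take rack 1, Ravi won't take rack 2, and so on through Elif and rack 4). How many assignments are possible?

Let Aᵢ (for 1 ≤ i ≤ 4) be the placements that put person i in their forbidden rack. Any j of these fix j positions, leaving (7−j)! ways to fill the rest, and there are C(4,j) ways to pick which j.
By inclusion–exclusion, the number of valid placements is Σ_{j=0}^{4} (−1)^j C(4,j)·(7−j)!.
Computing: 5040 − 2880 + 720 − 96 + 6 = 2790.

2790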